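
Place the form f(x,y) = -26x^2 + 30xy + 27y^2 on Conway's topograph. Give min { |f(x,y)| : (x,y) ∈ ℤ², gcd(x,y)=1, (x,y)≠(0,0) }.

river: ρ → (27,24,-29)
river: ρ → (-29,34,22)
river: ρ → (22,54,-9)
river: ρ → (-9,54,22)
river: ρ → (22,34,-29)
river: ρ → (-29,24,27)
river: ρ → (27,30,-26)
river: ρ → (-26,22,31)
river: ρ → (31,40,-17)
river: ρ → (-17,28,43)
river: ρ → (43,58,-2)
river: ρ → (-2,58,43)
river: ρ → (43,28,-17)
river: ρ → (-17,40,31)
river: ρ → (31,22,-26)
river: ρ → (-26,30,27)
closes: descent 0, river 16
min |a| on river = 2

2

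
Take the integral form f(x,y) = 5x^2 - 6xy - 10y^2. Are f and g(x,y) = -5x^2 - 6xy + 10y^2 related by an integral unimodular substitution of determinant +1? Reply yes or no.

D₁ = 236, D₂ = 236
river cycle of f (length 6): (-10, 6, 5), (5, 14, -2), (-2, 14, 5), (5, 6, -10), (-10, 14, 1), (1, 14, -10)
river cycle of g (length 6): (10, 6, -5), (-5, 14, 2), (2, 14, -5), (-5, 6, 10), (10, 14, -1), (-1, 14, 10)
cycles differ ⇒ inequivalent

no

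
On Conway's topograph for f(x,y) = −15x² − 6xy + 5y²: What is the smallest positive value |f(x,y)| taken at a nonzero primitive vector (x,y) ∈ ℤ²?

descent: ρ → (5,16,-4)  [lands on river]
river: ρ → (-4,16,5)
river: ρ → (5,14,-7)
river: ρ → (-7,14,5)
closes: descent 1, river 4
min |a| on river = 4

4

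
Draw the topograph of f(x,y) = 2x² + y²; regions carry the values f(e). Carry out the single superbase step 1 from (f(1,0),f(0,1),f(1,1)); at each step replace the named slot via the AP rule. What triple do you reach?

start (2,1,3) = (f(1,0),f(0,1),f(1,1))
replace slot 1: 2·(1+3) − 2 = 6 → (6,1,3)

6,1,3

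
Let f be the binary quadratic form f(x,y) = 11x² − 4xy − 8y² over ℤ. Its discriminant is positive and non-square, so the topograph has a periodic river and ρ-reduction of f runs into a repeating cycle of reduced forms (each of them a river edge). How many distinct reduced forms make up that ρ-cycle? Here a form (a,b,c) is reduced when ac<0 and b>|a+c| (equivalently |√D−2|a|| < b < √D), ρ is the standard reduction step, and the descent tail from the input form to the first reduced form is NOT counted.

D = 368, ⌊√D⌋ = 19
descent: ρ → (-8,4,11)  [lands on river]
river: ρ → (11,18,-1)
river: ρ → (-1,18,11)
river: ρ → (11,4,-8)
river: ρ → (-8,12,7)
river: ρ → (7,16,-4)
river: ρ → (-4,16,7)
river: ρ → (7,12,-8)
ρ-cycle length = 8 (tail of 1 descent step not counted)

8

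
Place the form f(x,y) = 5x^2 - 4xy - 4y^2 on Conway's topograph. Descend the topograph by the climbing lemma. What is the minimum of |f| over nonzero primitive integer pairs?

descent: ρ → (-4,4,5)  [lands on river]
river: ρ → (5,6,-3)
river: ρ → (-3,6,5)
river: ρ → (5,4,-4)
closes: descent 1, river 4
min |a| on river = 3

3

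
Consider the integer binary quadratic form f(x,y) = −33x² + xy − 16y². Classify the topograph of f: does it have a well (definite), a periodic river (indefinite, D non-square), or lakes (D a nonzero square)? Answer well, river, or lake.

D = b²−4ac = 1² − 4·(-33)·(-16) = -2111
D < 0 ⇒ definite ⇒ every region one sign ⇒ single well

well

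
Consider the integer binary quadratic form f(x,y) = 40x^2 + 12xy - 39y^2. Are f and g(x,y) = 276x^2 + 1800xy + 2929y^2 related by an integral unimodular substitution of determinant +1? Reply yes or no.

D₁ = 6384, D₂ = 6384
river cycle of f (length 10): (-39, 66, 13), (13, 64, -44), (-44, 24, 33), (33, 42, -35), (-35, 28, 40), (40, 52, -23), (-23, 40, 52), (52, 64, -11), (-11, 68, 40), (40, 12, -39)
river cycle of g (length 10): (13, 64, -44), (-44, 24, 33), (33, 42, -35), (-35, 28, 40), (40, 52, -23), (-23, 40, 52), (52, 64, -11), (-11, 68, 40), (40, 12, -39), (-39, 66, 13)
cycles coincide ⇒ equivalent

yes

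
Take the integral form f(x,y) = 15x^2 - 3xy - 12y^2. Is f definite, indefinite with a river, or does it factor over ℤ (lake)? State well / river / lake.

D = b²−4ac = (-3)² − 4·15·(-12) = 729
D = 27² is a perfect square ⇒ form factors over ℤ ⇒ lakes

lake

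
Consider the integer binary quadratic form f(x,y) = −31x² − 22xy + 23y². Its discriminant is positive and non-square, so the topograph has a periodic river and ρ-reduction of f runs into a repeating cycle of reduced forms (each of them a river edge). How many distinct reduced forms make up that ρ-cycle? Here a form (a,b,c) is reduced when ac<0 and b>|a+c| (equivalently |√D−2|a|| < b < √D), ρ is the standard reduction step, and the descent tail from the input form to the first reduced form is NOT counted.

D = 3336, ⌊√D⌋ = 57
descent: ρ → (23,22,-31)  [lands on river]
river: ρ → (-31,40,14)
river: ρ → (14,44,-25)
river: ρ → (-25,56,2)
river: ρ → (2,56,-25)
river: ρ → (-25,44,14)
river: ρ → (14,40,-31)
river: ρ → (-31,22,23)
river: ρ → (23,24,-30)
river: ρ → (-30,36,17)
river: ρ → (17,32,-34)
river: ρ → (-34,36,15)
river: ρ → (15,54,-7)
river: ρ → (-7,44,50)
river: ρ → (50,56,-1)
river: ρ → (-1,56,50)
river: ρ → (50,44,-7)
river: ρ → (-7,54,15)
river: ρ → (15,36,-34)
river: ρ → (-34,32,17)
river: ρ → (17,36,-30)
river: ρ → (-30,24,23)
ρ-cycle length = 22 (tail of 1 descent step not counted)

22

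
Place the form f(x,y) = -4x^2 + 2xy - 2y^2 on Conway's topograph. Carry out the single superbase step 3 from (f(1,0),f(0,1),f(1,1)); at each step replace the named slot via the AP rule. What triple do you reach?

start (-4,-2,-4) = (f(1,0),f(0,1),f(1,1))
replace slot 3: 2·((-4)+(-2)) − (-4) = -8 → (-4,-2,-8)

-4,-2,-8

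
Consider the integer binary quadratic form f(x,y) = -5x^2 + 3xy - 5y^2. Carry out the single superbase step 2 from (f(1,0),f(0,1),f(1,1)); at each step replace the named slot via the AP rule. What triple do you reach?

start (-5,-5,-7) = (f(1,0),f(0,1),f(1,1))
replace slot 2: 2·((-5)+(-7)) − (-5) = -19 → (-5,-19,-7)

-5,-19,-7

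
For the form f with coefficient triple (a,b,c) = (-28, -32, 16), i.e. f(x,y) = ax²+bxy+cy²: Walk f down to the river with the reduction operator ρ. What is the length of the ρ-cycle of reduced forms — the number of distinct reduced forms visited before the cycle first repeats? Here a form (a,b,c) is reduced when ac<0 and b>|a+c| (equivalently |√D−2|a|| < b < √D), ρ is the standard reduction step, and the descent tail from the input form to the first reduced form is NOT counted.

D = 2816, ⌊√D⌋ = 53
descent: ρ → (16,32,-28)  [lands on river]
river: ρ → (-28,24,20)
river: ρ → (20,16,-32)
river: ρ → (-32,48,4)
river: ρ → (4,48,-32)
river: ρ → (-32,16,20)
river: ρ → (20,24,-28)
river: ρ → (-28,32,16)
ρ-cycle length = 8 (tail of 1 descent step not counted)

8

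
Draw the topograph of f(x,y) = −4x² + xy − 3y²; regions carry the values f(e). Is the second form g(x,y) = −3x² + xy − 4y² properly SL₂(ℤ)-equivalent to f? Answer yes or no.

D₁ = -47, D₂ = -47
f is negative-definite; reduce −f:
−f: flip: (4,-1,3)→(3,1,4)
−f: reduced (well bottom): (3,1,4) with a≤c, −a<b≤a
flip sign back: reduced form of f is (-3,-1,-4)
g is negative-definite; reduce −g:
−g: reduced (well bottom): (3,-1,4) with a≤c, −a<b≤a
flip sign back: reduced form of g is (-3,1,-4)
reduced forms (-3, -1, -4) vs (-3, 1, -4) ⇒ inequivalent

no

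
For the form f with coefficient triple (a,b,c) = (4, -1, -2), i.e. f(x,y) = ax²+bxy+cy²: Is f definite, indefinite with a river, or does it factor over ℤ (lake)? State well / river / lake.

D = b²−4ac = (-1)² − 4·4·(-2) = 33
D > 0 non-square ⇒ indefinite ⇒ periodic river

river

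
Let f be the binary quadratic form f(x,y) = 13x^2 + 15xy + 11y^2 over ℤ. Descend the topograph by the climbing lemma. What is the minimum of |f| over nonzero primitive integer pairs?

translate: b→-11 (≡15 mod 26), so (13,15,11)→(13,-11,9)
flip: (13,-11,9)→(9,11,13)
translate: b→-7 (≡11 mod 18), so (9,11,13)→(9,-7,11)
reduced (well bottom): (9,-7,11) with a≤c, −a<b≤a
well minimum = a = 9

9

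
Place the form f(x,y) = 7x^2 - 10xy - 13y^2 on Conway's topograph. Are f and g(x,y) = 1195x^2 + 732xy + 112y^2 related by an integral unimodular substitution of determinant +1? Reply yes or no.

D₁ = 464, D₂ = 464
river cycle of f (length 10): (-13, 10, 7), (7, 18, -5), (-5, 12, 16), (16, 20, -1), (-1, 20, 16), (16, 12, -5), (-5, 18, 7), (7, 10, -13), (-13, 16, 4), (4, 16, -13)
river cycle of g (length 10): (7, 18, -5), (-5, 12, 16), (16, 20, -1), (-1, 20, 16), (16, 12, -5), (-5, 18, 7), (7, 10, -13), (-13, 16, 4), (4, 16, -13), (-13, 10, 7)
cycles coincide ⇒ equivalent

yes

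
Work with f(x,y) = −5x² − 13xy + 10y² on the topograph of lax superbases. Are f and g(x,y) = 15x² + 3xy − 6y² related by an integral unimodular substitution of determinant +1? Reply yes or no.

D₁ = 369, D₂ = 369
river cycle of f (length 16): (10, 13, -5), (-5, 17, 4), (4, 15, -9), (-9, 3, 10), (10, 17, -2), (-2, 19, 1), (1, 19, -2), (-2, 17, 10), (10, 3, -9), (-9, 15, 4), … (6 more)
river cycle of g (length 10): (-6, 9, 12), (12, 15, -3), (-3, 15, 12), (12, 9, -6), (-6, 15, 6), (6, 9, -12), (-12, 15, 3), (3, 15, -12), (-12, 9, 6), (6, 15, -6)
cycles differ ⇒ inequivalent

no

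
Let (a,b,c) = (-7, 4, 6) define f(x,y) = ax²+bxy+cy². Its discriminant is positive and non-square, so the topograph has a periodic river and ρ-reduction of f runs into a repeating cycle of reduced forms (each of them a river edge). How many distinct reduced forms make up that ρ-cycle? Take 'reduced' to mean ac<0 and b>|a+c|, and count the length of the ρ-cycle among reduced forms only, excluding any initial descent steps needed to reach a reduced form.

D = 184, ⌊√D⌋ = 13
river: ρ → (6,8,-5)
river: ρ → (-5,12,2)
river: ρ → (2,12,-5)
river: ρ → (-5,8,6)
river: ρ → (6,4,-7)
river: ρ → (-7,10,3)
river: ρ → (3,8,-10)
river: ρ → (-10,12,1)
river: ρ → (1,12,-10)
river: ρ → (-10,8,3)
river: ρ → (3,10,-7)
river: ρ → (-7,4,6)
ρ-cycle length = 12 (tail of 0 descent steps not counted)

12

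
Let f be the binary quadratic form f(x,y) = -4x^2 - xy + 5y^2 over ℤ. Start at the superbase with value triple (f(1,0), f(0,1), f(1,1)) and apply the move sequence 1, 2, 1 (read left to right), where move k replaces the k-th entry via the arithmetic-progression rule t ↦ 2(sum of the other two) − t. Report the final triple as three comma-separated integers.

start (-4,5,0) = (f(1,0),f(0,1),f(1,1))
replace slot 1: 2·(5+0) − (-4) = 14 → (14,5,0)
replace slot 2: 2·(14+0) − 5 = 23 → (14,23,0)
replace slot 1: 2·(23+0) − 14 = 32 → (32,23,0)

32,23,0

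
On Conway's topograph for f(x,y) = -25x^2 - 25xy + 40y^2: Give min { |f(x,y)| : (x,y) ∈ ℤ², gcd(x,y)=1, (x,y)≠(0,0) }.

descent: ρ → (40,25,-25)  [lands on river]
river: ρ → (-25,25,40)
river: ρ → (40,55,-10)
river: ρ → (-10,65,10)
river: ρ → (10,55,-40)
river: ρ → (-40,25,25)
river: ρ → (25,25,-40)
river: ρ → (-40,55,10)
river: ρ → (10,65,-10)
river: ρ → (-10,55,40)
closes: descent 1, river 10
min |a| on river = 10

10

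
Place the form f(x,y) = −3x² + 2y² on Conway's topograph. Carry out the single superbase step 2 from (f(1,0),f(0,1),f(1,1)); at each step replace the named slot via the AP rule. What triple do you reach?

start (-3,2,-1) = (f(1,0),f(0,1),f(1,1))
replace slot 2: 2·((-3)+(-1)) − 2 = -10 → (-3,-10,-1)

-3,-10,-1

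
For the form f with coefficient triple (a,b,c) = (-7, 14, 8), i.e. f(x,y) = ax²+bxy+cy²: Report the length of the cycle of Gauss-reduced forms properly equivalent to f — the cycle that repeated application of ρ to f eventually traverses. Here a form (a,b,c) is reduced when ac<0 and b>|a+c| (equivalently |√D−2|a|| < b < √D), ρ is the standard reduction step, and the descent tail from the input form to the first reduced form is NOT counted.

D = 420, ⌊√D⌋ = 20
river: ρ → (8,18,-3)
river: ρ → (-3,18,8)
river: ρ → (8,14,-7)
river: ρ → (-7,14,8)
ρ-cycle length = 4 (tail of 0 descent steps not counted)

4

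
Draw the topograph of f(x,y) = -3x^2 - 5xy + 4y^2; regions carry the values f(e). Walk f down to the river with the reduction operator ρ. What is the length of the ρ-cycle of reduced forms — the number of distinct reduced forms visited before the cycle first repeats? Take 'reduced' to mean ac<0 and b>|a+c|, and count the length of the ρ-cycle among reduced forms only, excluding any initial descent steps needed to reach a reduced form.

D = 73, ⌊√D⌋ = 8
descent: ρ → (4,5,-3)  [lands on river]
river: ρ → (-3,7,2)
river: ρ → (2,5,-6)
river: ρ → (-6,7,1)
river: ρ → (1,7,-6)
river: ρ → (-6,5,2)
river: ρ → (2,7,-3)
river: ρ → (-3,5,4)
river: ρ → (4,3,-4)
river: ρ → (-4,5,3)
river: ρ → (3,7,-2)
river: ρ → (-2,5,6)
river: ρ → (6,7,-1)
river: ρ → (-1,7,6)
river: ρ → (6,5,-2)
river: ρ → (-2,7,3)
river: ρ → (3,5,-4)
river: ρ → (-4,3,4)
ρ-cycle length = 18 (tail of 1 descent step not counted)

18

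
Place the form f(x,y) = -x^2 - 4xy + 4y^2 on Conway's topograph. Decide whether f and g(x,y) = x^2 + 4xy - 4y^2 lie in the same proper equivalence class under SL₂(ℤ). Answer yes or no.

D₁ = 32, D₂ = 32
river cycle of f (length 2): (4, 4, -1), (-1, 4, 4)
river cycle of g (length 2): (-4, 4, 1), (1, 4, -4)
cycles differ ⇒ inequivalent

no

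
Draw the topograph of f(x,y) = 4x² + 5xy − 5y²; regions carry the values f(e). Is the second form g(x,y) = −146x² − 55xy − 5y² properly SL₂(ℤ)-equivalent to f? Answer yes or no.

D₁ = 105, D₂ = 105
river cycle of f (length 6): (-5, 5, 4), (4, 3, -6), (-6, 9, 1), (1, 9, -6), (-6, 3, 4), (4, 5, -5)
river cycle of g (length 6): (-5, 5, 4), (4, 3, -6), (-6, 9, 1), (1, 9, -6), (-6, 3, 4), (4, 5, -5)
cycles coincide ⇒ equivalent

yes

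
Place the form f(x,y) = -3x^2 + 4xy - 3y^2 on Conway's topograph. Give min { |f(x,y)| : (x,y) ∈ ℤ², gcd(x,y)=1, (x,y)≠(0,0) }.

translate: b→2 (≡-4 mod 6), so (3,-4,3)→(3,2,2)
flip: (3,2,2)→(2,-2,3)
translate: b→2 (≡-2 mod 4), so (2,-2,3)→(2,2,3)
reduced (well bottom): (2,2,3) with a≤c, −a<b≤a
well minimum |f| = |-2| = 2 (negative-definite)

2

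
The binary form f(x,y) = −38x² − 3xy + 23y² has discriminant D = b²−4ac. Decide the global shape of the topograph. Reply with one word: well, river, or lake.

D = b²−4ac = (-3)² − 4·(-38)·23 = 3505
D > 0 non-square ⇒ indefinite ⇒ periodic river

river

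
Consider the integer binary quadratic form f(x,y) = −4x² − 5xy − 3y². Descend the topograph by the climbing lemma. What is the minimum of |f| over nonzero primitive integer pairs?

translate: b→-3 (≡5 mod 8), so (4,5,3)→(4,-3,2)
flip: (4,-3,2)→(2,3,4)
translate: b→-1 (≡3 mod 4), so (2,3,4)→(2,-1,3)
reduced (well bottom): (2,-1,3) with a≤c, −a<b≤a
well minimum |f| = |-2| = 2 (negative-definite)

2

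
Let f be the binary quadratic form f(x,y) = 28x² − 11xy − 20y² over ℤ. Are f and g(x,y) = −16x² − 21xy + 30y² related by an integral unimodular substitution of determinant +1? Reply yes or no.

D₁ = 2361, D₂ = 2361
river cycle of f (length 58): (-20, 11, 28), (28, 45, -3), (-3, 45, 28), (28, 11, -20), (-20, 29, 19), (19, 47, -2), (-2, 45, 42), (42, 39, -5), (-5, 41, 34), (34, 27, -12), … (48 more)
river cycle of g (length 58): (30, 21, -16), (-16, 43, 8), (8, 37, -31), (-31, 25, 14), (14, 31, -25), (-25, 19, 20), (20, 21, -24), (-24, 27, 17), (17, 41, -10), (-10, 39, 21), … (48 more)
cycles differ ⇒ inequivalent

no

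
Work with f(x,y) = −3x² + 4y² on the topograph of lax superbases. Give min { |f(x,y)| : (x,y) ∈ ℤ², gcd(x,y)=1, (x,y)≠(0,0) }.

descent: ρ → (4,0,-3)
descent: ρ → (-3,6,1)  [lands on river]
river: ρ → (1,6,-3)
closes: descent 2, river 2
min |a| on river = 1

1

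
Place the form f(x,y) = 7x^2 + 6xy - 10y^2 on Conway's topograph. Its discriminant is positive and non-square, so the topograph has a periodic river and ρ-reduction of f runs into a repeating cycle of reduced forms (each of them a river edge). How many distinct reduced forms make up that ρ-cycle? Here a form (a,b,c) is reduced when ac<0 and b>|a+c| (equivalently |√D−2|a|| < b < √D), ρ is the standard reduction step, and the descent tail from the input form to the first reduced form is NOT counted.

D = 316, ⌊√D⌋ = 17
river: ρ → (-10,14,3)
river: ρ → (3,16,-5)
river: ρ → (-5,14,6)
river: ρ → (6,10,-9)
river: ρ → (-9,8,7)
river: ρ → (7,6,-10)
ρ-cycle length = 6 (tail of 0 descent steps not counted)

6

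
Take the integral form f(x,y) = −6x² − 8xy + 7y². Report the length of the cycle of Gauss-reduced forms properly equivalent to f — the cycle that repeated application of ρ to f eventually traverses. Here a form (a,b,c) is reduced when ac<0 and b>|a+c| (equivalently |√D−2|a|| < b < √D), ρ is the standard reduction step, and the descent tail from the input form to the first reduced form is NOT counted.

D = 232, ⌊√D⌋ = 15
descent: ρ → (7,8,-6)  [lands on river]
river: ρ → (-6,4,9)
river: ρ → (9,14,-1)
river: ρ → (-1,14,9)
river: ρ → (9,4,-6)
river: ρ → (-6,8,7)
river: ρ → (7,6,-7)
river: ρ → (-7,8,6)
river: ρ → (6,4,-9)
river: ρ → (-9,14,1)
river: ρ → (1,14,-9)
river: ρ → (-9,4,6)
river: ρ → (6,8,-7)
river: ρ → (-7,6,7)
ρ-cycle length = 14 (tail of 1 descent step not counted)

14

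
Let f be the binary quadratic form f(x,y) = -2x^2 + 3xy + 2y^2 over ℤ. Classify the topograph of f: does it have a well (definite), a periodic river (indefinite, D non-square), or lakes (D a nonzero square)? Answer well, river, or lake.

D = b²−4ac = 3² − 4·(-2)·2 = 25
D = 5² is a perfect square ⇒ form factors over ℤ ⇒ lakes

lake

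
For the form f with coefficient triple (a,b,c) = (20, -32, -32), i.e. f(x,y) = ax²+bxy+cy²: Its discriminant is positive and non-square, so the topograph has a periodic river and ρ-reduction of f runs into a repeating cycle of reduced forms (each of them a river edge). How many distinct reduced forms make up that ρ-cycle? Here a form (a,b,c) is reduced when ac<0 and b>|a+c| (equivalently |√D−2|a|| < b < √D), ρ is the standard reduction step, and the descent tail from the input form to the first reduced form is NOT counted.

D = 3584, ⌊√D⌋ = 59
descent: ρ → (-32,32,20)  [lands on river]
river: ρ → (20,48,-16)
river: ρ → (-16,48,20)
river: ρ → (20,32,-32)
ρ-cycle length = 4 (tail of 1 descent step not counted)

4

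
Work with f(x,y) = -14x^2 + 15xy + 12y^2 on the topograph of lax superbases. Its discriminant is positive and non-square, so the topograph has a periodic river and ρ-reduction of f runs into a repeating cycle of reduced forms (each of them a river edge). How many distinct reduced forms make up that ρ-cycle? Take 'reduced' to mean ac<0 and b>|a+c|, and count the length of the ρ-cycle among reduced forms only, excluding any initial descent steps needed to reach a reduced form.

D = 897, ⌊√D⌋ = 29
river: ρ → (12,9,-17)
river: ρ → (-17,25,4)
river: ρ → (4,23,-23)
river: ρ → (-23,23,4)
river: ρ → (4,25,-17)
river: ρ → (-17,9,12)
river: ρ → (12,15,-14)
river: ρ → (-14,13,13)
river: ρ → (13,13,-14)
river: ρ → (-14,15,12)
ρ-cycle length = 10 (tail of 0 descent steps not counted)

10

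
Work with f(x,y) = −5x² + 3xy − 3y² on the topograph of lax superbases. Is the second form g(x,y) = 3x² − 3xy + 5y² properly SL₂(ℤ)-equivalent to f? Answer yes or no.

D₁ = -51, D₂ = -51
f is negative-definite; reduce −f:
−f: flip: (5,-3,3)→(3,3,5)
−f: reduced (well bottom): (3,3,5) with a≤c, −a<b≤a
flip sign back: reduced form of f is (-3,-3,-5)
g: translate: b→3 (≡-3 mod 6), so (3,-3,5)→(3,3,5)
g: reduced (well bottom): (3,3,5) with a≤c, −a<b≤a
reduced forms (-3, -3, -5) vs (3, 3, 5) ⇒ inequivalent

no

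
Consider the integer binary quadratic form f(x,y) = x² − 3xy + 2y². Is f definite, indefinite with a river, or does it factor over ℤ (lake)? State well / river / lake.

D = b²−4ac = (-3)² − 4·1·2 = 1
D = 1² is a perfect square ⇒ form factors over ℤ ⇒ lakes

lake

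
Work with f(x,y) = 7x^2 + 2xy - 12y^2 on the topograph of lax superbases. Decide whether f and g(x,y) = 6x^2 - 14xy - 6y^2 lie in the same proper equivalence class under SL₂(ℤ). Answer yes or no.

D₁ = 340, D₂ = 340
river cycle of f (length 14): (7, 16, -3), (-3, 14, 12), (12, 10, -5), (-5, 10, 12), (12, 14, -3), (-3, 16, 7), (7, 12, -7), (-7, 16, 3), (3, 14, -12), (-12, 10, 5), … (4 more)
river cycle of g (length 6): (-6, 14, 6), (6, 10, -10), (-10, 10, 6), (6, 14, -6), (-6, 10, 10), (10, 10, -6)
cycles differ ⇒ inequivalent

no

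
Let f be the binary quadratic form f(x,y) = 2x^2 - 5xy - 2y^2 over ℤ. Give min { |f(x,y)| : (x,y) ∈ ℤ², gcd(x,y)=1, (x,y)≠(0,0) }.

descent: ρ → (-2,5,2)  [lands on river]
river: ρ → (2,3,-4)
river: ρ → (-4,5,1)
river: ρ → (1,5,-4)
river: ρ → (-4,3,2)
river: ρ → (2,5,-2)
river: ρ → (-2,3,4)
river: ρ → (4,5,-1)
river: ρ → (-1,5,4)
river: ρ → (4,3,-2)
closes: descent 1, river 10
min |a| on river = 1

1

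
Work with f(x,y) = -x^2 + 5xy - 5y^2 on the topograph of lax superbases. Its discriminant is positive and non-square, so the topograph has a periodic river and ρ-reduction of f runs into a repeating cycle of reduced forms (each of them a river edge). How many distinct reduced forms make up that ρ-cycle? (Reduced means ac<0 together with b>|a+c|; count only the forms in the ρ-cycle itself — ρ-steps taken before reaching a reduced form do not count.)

D = 5, ⌊√D⌋ = 2
descent: ρ → (-5,5,-1)
descent: ρ → (-1,1,1)  [lands on river]
river: ρ → (1,1,-1)
ρ-cycle length = 2 (tail of 2 descent steps not counted)

2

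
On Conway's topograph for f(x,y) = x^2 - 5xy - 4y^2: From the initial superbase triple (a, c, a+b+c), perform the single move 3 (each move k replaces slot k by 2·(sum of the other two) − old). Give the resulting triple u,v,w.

start (1,-4,-8) = (f(1,0),f(0,1),f(1,1))
replace slot 3: 2·(1+(-4)) − (-8) = 2 → (1,-4,2)

1,-4,2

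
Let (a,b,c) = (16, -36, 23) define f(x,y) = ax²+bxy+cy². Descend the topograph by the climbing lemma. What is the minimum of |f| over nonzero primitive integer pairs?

translate: b→-4 (≡-36 mod 32), so (16,-36,23)→(16,-4,3)
flip: (16,-4,3)→(3,4,16)
translate: b→-2 (≡4 mod 6), so (3,4,16)→(3,-2,15)
reduced (well bottom): (3,-2,15) with a≤c, −a<b≤a
well minimum = a = 3

3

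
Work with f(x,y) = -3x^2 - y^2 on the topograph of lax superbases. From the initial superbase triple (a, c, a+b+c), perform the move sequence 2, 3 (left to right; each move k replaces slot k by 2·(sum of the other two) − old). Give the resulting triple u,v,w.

start (-3,-1,-4) = (f(1,0),f(0,1),f(1,1))
replace slot 2: 2·((-3)+(-4)) − (-1) = -13 → (-3,-13,-4)
replace slot 3: 2·((-3)+(-13)) − (-4) = -28 → (-3,-13,-28)

-3,-13,-28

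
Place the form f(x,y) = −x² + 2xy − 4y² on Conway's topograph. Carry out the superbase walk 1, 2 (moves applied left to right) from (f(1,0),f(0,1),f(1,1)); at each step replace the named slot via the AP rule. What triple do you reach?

start (-1,-4,-3) = (f(1,0),f(0,1),f(1,1))
replace slot 1: 2·((-4)+(-3)) − (-1) = -13 → (-13,-4,-3)
replace slot 2: 2·((-13)+(-3)) − (-4) = -28 → (-13,-28,-3)

-13,-28,-3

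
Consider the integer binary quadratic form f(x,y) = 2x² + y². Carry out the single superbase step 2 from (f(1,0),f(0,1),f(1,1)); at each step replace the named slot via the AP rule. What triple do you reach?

start (2,1,3) = (f(1,0),f(0,1),f(1,1))
replace slot 2: 2·(2+3) − 1 = 9 → (2,9,3)

2,9,3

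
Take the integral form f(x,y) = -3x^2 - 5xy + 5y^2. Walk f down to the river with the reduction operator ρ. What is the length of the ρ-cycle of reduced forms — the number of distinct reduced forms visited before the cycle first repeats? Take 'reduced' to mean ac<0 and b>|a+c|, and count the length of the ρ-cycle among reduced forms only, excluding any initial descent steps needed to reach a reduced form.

D = 85, ⌊√D⌋ = 9
descent: ρ → (5,5,-3)  [lands on river]
river: ρ → (-3,7,3)
river: ρ → (3,5,-5)
river: ρ → (-5,5,3)
river: ρ → (3,7,-3)
river: ρ → (-3,5,5)
ρ-cycle length = 6 (tail of 1 descent step not counted)

6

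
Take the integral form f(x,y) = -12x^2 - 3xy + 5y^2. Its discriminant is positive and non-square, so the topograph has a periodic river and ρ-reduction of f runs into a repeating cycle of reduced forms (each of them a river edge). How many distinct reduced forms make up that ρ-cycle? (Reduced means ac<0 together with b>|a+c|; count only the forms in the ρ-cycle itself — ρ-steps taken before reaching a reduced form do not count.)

D = 249, ⌊√D⌋ = 15
descent: ρ → (5,13,-4)  [lands on river]
river: ρ → (-4,11,8)
river: ρ → (8,5,-7)
river: ρ → (-7,9,6)
river: ρ → (6,15,-1)
river: ρ → (-1,15,6)
river: ρ → (6,9,-7)
river: ρ → (-7,5,8)
river: ρ → (8,11,-4)
river: ρ → (-4,13,5)
river: ρ → (5,7,-10)
river: ρ → (-10,13,2)
river: ρ → (2,15,-3)
river: ρ → (-3,15,2)
river: ρ → (2,13,-10)
river: ρ → (-10,7,5)
ρ-cycle length = 16 (tail of 1 descent step not counted)

16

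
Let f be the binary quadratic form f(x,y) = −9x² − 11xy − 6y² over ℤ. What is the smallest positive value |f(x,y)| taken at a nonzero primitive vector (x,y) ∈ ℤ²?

translate: b→-7 (≡11 mod 18), so (9,11,6)→(9,-7,4)
flip: (9,-7,4)→(4,7,9)
translate: b→-1 (≡7 mod 8), so (4,7,9)→(4,-1,6)
reduced (well bottom): (4,-1,6) with a≤c, −a<b≤a
well minimum |f| = |-4| = 4 (negative-definite)

4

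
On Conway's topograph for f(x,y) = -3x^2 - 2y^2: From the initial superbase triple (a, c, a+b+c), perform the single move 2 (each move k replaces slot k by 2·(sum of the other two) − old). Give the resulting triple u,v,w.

start (-3,-2,-5) = (f(1,0),f(0,1),f(1,1))
replace slot 2: 2·((-3)+(-5)) − (-2) = -14 → (-3,-14,-5)

-3,-14,-5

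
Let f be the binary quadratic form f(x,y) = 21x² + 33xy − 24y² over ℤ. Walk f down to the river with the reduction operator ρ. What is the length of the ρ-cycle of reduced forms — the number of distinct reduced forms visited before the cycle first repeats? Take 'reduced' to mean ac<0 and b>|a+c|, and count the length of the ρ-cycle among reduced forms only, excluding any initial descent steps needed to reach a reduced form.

D = 3105, ⌊√D⌋ = 55
river: ρ → (-24,15,30)
river: ρ → (30,45,-9)
river: ρ → (-9,45,30)
river: ρ → (30,15,-24)
river: ρ → (-24,33,21)
river: ρ → (21,51,-6)
river: ρ → (-6,45,45)
river: ρ → (45,45,-6)
river: ρ → (-6,51,21)
river: ρ → (21,33,-24)
ρ-cycle length = 10 (tail of 0 descent steps not counted)

10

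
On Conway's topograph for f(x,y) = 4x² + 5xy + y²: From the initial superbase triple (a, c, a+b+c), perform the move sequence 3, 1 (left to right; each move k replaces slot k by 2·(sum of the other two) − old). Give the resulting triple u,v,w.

start (4,1,10) = (f(1,0),f(0,1),f(1,1))
replace slot 3: 2·(4+1) − 10 = 0 → (4,1,0)
replace slot 1: 2·(1+0) − 4 = -2 → (-2,1,0)

-2,1,0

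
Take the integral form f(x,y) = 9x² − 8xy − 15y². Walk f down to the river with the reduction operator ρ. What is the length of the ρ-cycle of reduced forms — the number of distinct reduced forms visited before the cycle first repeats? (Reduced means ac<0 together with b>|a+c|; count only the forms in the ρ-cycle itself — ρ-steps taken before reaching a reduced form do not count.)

D = 604, ⌊√D⌋ = 24
descent: ρ → (-15,8,9)  [lands on river]
river: ρ → (9,10,-14)
river: ρ → (-14,18,5)
river: ρ → (5,22,-6)
river: ρ → (-6,14,17)
river: ρ → (17,20,-3)
river: ρ → (-3,22,10)
river: ρ → (10,18,-7)
river: ρ → (-7,24,1)
river: ρ → (1,24,-7)
river: ρ → (-7,18,10)
river: ρ → (10,22,-3)
river: ρ → (-3,20,17)
river: ρ → (17,14,-6)
river: ρ → (-6,22,5)
river: ρ → (5,18,-14)
river: ρ → (-14,10,9)
river: ρ → (9,8,-15)
river: ρ → (-15,22,2)
river: ρ → (2,22,-15)
ρ-cycle length = 20 (tail of 1 descent step not counted)

20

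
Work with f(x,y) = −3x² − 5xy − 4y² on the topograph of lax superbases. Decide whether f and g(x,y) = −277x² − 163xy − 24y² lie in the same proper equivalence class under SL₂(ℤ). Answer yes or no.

D₁ = -23, D₂ = -23
f is negative-definite; reduce −f:
−f: translate: b→-1 (≡5 mod 6), so (3,5,4)→(3,-1,2)
−f: flip: (3,-1,2)→(2,1,3)
−f: reduced (well bottom): (2,1,3) with a≤c, −a<b≤a
flip sign back: reduced form of f is (-2,-1,-3)
g is negative-definite; reduce −g:
−g: flip: (277,163,24)→(24,-163,277)
−g: translate: b→-19 (≡-163 mod 48), so (24,-163,277)→(24,-19,4)
−g: flip: (24,-19,4)→(4,19,24)
−g: translate: b→3 (≡19 mod 8), so (4,19,24)→(4,3,2)
−g: flip: (4,3,2)→(2,-3,4)
−g: translate: b→1 (≡-3 mod 4), so (2,-3,4)→(2,1,3)
−g: reduced (well bottom): (2,1,3) with a≤c, −a<b≤a
flip sign back: reduced form of g is (-2,-1,-3)
reduced forms (-2, -1, -3) vs (-2, -1, -3) ⇒ equivalent

yes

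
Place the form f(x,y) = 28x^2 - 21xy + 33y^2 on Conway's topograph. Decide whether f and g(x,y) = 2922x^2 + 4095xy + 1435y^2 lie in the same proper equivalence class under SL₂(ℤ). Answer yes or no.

D₁ = -3255, D₂ = -3255
f: reduced (well bottom): (28,-21,33) with a≤c, −a<b≤a
g: translate: b→-1749 (≡4095 mod 5844), so (2922,4095,1435)→(2922,-1749,262)
g: flip: (2922,-1749,262)→(262,1749,2922)
g: translate: b→177 (≡1749 mod 524), so (262,1749,2922)→(262,177,33)
g: flip: (262,177,33)→(33,-177,262)
g: translate: b→21 (≡-177 mod 66), so (33,-177,262)→(33,21,28)
g: flip: (33,21,28)→(28,-21,33)
g: reduced (well bottom): (28,-21,33) with a≤c, −a<b≤a
reduced forms (28, -21, 33) vs (28, -21, 33) ⇒ equivalent

yes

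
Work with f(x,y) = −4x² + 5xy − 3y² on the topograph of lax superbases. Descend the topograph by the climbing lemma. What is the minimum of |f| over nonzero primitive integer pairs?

translate: b→3 (≡-5 mod 8), so (4,-5,3)→(4,3,2)
flip: (4,3,2)→(2,-3,4)
translate: b→1 (≡-3 mod 4), so (2,-3,4)→(2,1,3)
reduced (well bottom): (2,1,3) with a≤c, −a<b≤a
well minimum |f| = |-2| = 2 (negative-definite)

2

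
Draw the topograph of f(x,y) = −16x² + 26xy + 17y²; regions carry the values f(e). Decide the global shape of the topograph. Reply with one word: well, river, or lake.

D = b²−4ac = 26² − 4·(-16)·17 = 1764
D = 42² is a perfect square ⇒ form factors over ℤ ⇒ lakes

lake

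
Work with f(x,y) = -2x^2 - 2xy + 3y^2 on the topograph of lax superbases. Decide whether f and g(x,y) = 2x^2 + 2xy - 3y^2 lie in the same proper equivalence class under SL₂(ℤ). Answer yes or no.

D₁ = 28, D₂ = 28
river cycle of f (length 4): (3, 2, -2), (-2, 2, 3), (3, 4, -1), (-1, 4, 3)
river cycle of g (length 4): (-3, 4, 1), (1, 4, -3), (-3, 2, 2), (2, 2, -3)
cycles differ ⇒ inequivalent

no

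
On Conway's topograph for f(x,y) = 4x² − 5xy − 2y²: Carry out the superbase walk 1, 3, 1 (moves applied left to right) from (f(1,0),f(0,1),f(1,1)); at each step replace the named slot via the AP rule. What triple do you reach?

start (4,-2,-3) = (f(1,0),f(0,1),f(1,1))
replace slot 1: 2·((-2)+(-3)) − 4 = -14 → (-14,-2,-3)
replace slot 3: 2·((-14)+(-2)) − (-3) = -29 → (-14,-2,-29)
replace slot 1: 2·((-2)+(-29)) − (-14) = -48 → (-48,-2,-29)

-48,-2,-29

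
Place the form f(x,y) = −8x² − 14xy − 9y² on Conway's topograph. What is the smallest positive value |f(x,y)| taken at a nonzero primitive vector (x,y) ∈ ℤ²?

translate: b→-2 (≡14 mod 16), so (8,14,9)→(8,-2,3)
flip: (8,-2,3)→(3,2,8)
reduced (well bottom): (3,2,8) with a≤c, −a<b≤a
well minimum |f| = |-3| = 3 (negative-definite)

3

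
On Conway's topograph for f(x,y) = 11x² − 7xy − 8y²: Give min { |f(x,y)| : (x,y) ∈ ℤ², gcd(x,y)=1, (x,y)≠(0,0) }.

descent: ρ → (-8,7,11)  [lands on river]
river: ρ → (11,15,-4)
river: ρ → (-4,17,7)
river: ρ → (7,11,-10)
river: ρ → (-10,9,8)
river: ρ → (8,7,-11)
river: ρ → (-11,15,4)
river: ρ → (4,17,-7)
river: ρ → (-7,11,10)
river: ρ → (10,9,-8)
closes: descent 1, river 10
min |a| on river = 4

4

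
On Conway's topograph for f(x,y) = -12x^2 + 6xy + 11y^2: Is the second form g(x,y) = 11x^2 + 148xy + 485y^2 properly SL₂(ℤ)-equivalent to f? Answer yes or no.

D₁ = 564, D₂ = 564
river cycle of f (length 6): (11, 16, -7), (-7, 12, 15), (15, 18, -4), (-4, 22, 5), (5, 18, -12), (-12, 6, 11)
river cycle of g (length 6): (11, 16, -7), (-7, 12, 15), (15, 18, -4), (-4, 22, 5), (5, 18, -12), (-12, 6, 11)
cycles coincide ⇒ equivalent

yes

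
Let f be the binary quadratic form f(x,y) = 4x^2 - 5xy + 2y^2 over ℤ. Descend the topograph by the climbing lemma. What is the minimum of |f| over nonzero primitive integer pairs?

translate: b→3 (≡-5 mod 8), so (4,-5,2)→(4,3,1)
flip: (4,3,1)→(1,-3,4)
translate: b→1 (≡-3 mod 2), so (1,-3,4)→(1,1,2)
reduced (well bottom): (1,1,2) with a≤c, −a<b≤a
well minimum = a = 1

1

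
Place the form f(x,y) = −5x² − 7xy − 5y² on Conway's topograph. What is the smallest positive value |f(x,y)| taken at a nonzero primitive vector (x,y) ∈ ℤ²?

translate: b→-3 (≡7 mod 10), so (5,7,5)→(5,-3,3)
flip: (5,-3,3)→(3,3,5)
reduced (well bottom): (3,3,5) with a≤c, −a<b≤a
well minimum |f| = |-3| = 3 (negative-definite)

3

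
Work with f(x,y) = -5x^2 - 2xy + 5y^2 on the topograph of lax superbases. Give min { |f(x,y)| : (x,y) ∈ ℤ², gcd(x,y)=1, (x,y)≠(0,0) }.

descent: ρ → (5,2,-5)  [lands on river]
river: ρ → (-5,8,2)
river: ρ → (2,8,-5)
river: ρ → (-5,2,5)
river: ρ → (5,8,-2)
river: ρ → (-2,8,5)
closes: descent 1, river 6
min |a| on river = 2

2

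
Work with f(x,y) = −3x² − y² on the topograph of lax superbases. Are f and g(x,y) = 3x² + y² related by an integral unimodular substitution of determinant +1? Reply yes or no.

D₁ = -12, D₂ = -12
f is negative-definite; reduce −f:
−f: flip: (3,0,1)→(1,0,3)
−f: reduced (well bottom): (1,0,3) with a≤c, −a<b≤a
flip sign back: reduced form of f is (-1,0,-3)
g: flip: (3,0,1)→(1,0,3)
g: reduced (well bottom): (1,0,3) with a≤c, −a<b≤a
reduced forms (-1, 0, -3) vs (1, 0, 3) ⇒ inequivalent

no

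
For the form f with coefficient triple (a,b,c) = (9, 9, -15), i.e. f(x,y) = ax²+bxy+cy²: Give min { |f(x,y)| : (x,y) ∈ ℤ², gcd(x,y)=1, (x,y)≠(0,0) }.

river: ρ → (-15,21,3)
river: ρ → (3,21,-15)
river: ρ → (-15,9,9)
river: ρ → (9,9,-15)
closes: descent 0, river 4
min |a| on river = 3

3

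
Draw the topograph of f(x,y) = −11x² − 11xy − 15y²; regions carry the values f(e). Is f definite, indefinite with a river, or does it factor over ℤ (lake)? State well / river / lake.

D = b²−4ac = (-11)² − 4·(-11)·(-15) = -539
D < 0 ⇒ definite ⇒ every region one sign ⇒ single well

well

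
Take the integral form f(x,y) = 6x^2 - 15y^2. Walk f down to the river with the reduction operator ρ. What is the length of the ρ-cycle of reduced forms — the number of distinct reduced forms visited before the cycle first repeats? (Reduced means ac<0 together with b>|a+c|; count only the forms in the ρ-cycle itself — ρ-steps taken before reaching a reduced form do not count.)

D = 360, ⌊√D⌋ = 18
descent: ρ → (-15,0,6)
descent: ρ → (6,12,-9)  [lands on river]
river: ρ → (-9,6,9)
river: ρ → (9,12,-6)
river: ρ → (-6,12,9)
river: ρ → (9,6,-9)
river: ρ → (-9,12,6)
ρ-cycle length = 6 (tail of 2 descent steps not counted)

6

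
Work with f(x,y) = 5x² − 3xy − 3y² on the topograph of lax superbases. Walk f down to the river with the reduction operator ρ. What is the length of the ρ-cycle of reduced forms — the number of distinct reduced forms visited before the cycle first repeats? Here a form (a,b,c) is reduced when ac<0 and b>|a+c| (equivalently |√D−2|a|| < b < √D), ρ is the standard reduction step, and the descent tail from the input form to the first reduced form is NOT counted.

D = 69, ⌊√D⌋ = 8
descent: ρ → (-3,3,5)  [lands on river]
river: ρ → (5,7,-1)
river: ρ → (-1,7,5)
river: ρ → (5,3,-3)
ρ-cycle length = 4 (tail of 1 descent step not counted)

4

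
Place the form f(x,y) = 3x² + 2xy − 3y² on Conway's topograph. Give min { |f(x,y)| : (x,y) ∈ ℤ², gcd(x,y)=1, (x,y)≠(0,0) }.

river: ρ → (-3,4,2)
river: ρ → (2,4,-3)
river: ρ → (-3,2,3)
river: ρ → (3,4,-2)
river: ρ → (-2,4,3)
river: ρ → (3,2,-3)
closes: descent 0, river 6
min |a| on river = 2

2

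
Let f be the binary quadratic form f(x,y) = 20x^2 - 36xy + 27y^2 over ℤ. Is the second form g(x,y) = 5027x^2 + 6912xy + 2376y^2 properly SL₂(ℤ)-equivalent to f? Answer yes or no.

D₁ = -864, D₂ = -864
f: translate: b→4 (≡-36 mod 40), so (20,-36,27)→(20,4,11)
f: flip: (20,4,11)→(11,-4,20)
f: reduced (well bottom): (11,-4,20) with a≤c, −a<b≤a
g: translate: b→-3142 (≡6912 mod 10054), so (5027,6912,2376)→(5027,-3142,491)
g: flip: (5027,-3142,491)→(491,3142,5027)
g: translate: b→196 (≡3142 mod 982), so (491,3142,5027)→(491,196,20)
g: flip: (491,196,20)→(20,-196,491)
g: translate: b→4 (≡-196 mod 40), so (20,-196,491)→(20,4,11)
g: flip: (20,4,11)→(11,-4,20)
g: reduced (well bottom): (11,-4,20) with a≤c, −a<b≤a
reduced forms (11, -4, 20) vs (11, -4, 20) ⇒ equivalent

yes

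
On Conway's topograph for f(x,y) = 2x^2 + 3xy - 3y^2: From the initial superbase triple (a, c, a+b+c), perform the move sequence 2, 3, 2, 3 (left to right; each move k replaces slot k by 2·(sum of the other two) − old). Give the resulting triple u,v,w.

start (2,-3,2) = (f(1,0),f(0,1),f(1,1))
replace slot 2: 2·(2+2) − (-3) = 11 → (2,11,2)
replace slot 3: 2·(2+11) − 2 = 24 → (2,11,24)
replace slot 2: 2·(2+24) − 11 = 41 → (2,41,24)
replace slot 3: 2·(2+41) − 24 = 62 → (2,41,62)

2,41,62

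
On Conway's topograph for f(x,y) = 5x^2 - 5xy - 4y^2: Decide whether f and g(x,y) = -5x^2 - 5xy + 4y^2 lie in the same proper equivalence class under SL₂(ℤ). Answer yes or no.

D₁ = 105, D₂ = 105
river cycle of f (length 6): (-4, 5, 5), (5, 5, -4), (-4, 3, 6), (6, 9, -1), (-1, 9, 6), (6, 3, -4)
river cycle of g (length 6): (4, 5, -5), (-5, 5, 4), (4, 3, -6), (-6, 9, 1), (1, 9, -6), (-6, 3, 4)
cycles differ ⇒ inequivalent

no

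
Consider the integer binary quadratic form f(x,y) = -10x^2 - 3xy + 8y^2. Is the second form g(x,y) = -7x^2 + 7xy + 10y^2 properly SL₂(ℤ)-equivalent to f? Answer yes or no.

D₁ = 329, D₂ = 329
river cycle of f (length 16): (8, 3, -10), (-10, 17, 1), (1, 17, -10), (-10, 3, 8), (8, 13, -5), (-5, 17, 2), (2, 15, -13), (-13, 11, 4), (4, 13, -10), (-10, 7, 7), … (6 more)
river cycle of g (length 16): (10, 13, -4), (-4, 11, 13), (13, 15, -2), (-2, 17, 5), (5, 13, -8), (-8, 3, 10), (10, 17, -1), (-1, 17, 10), (10, 3, -8), (-8, 13, 5), … (6 more)
cycles differ ⇒ inequivalent

no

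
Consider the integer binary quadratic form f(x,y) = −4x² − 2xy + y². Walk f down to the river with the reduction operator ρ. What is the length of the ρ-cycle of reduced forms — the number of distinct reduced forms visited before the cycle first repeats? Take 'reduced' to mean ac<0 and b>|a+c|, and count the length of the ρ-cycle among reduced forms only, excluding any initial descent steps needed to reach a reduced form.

D = 20, ⌊√D⌋ = 4
descent: ρ → (1,4,-1)  [lands on river]
river: ρ → (-1,4,1)
ρ-cycle length = 2 (tail of 1 descent step not counted)

2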